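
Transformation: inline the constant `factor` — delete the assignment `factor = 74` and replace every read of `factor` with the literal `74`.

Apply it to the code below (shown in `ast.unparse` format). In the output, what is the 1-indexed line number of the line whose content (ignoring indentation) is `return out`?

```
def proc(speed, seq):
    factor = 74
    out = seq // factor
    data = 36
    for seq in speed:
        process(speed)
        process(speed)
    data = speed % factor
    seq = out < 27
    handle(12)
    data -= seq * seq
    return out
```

11

Transformed code:
def proc(speed, seq):
    out = seq // 74
    data = 36
    for seq in speed:
        process(speed)
        process(speed)
    data = speed % 74
    seq = out < 27
    handle(12)
    data -= seq * seq
    return out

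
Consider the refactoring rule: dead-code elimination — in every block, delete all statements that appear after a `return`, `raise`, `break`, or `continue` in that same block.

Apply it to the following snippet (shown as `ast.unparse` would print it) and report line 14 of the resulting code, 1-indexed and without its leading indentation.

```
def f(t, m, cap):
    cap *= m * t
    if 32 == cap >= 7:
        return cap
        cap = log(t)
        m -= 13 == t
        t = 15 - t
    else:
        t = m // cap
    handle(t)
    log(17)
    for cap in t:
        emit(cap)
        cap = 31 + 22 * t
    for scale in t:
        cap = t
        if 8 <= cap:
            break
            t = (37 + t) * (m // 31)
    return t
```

if 8 <= cap:

Transformed code:
def f(t, m, cap):
    cap *= m * t
    if 32 == cap >= 7:
        return cap
    else:
        t = m // cap
    handle(t)
    log(17)
    for cap in t:
        emit(cap)
        cap = 31 + 22 * t
    for scale in t:
        cap = t
        if 8 <= cap:
            break
    return t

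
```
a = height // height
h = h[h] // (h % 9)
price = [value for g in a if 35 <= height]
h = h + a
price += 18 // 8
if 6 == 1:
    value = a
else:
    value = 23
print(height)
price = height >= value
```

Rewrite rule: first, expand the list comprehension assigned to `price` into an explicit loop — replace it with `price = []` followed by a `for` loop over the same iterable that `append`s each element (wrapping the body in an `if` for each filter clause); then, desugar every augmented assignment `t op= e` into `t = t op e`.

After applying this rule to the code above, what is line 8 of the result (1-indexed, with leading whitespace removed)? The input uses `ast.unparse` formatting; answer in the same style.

Transformed code:
a = height // height
h = h[h] // (h % 9)
price = []
for g in a:
    if 35 <= height:
        price.append(value)
h = h + a
price = price + 18 // 8
if 6 == 1:
    value = a
else:
    value = 23
print(height)
price = height >= value

price = price + 18 // 8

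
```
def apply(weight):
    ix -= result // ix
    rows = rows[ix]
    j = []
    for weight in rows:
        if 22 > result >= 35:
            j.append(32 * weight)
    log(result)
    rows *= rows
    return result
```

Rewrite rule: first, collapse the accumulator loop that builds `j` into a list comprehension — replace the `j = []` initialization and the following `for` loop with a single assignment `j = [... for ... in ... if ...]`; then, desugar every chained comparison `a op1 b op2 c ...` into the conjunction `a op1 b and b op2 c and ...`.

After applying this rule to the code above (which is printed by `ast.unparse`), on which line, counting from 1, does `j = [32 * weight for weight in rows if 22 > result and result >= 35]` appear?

Transformed code:
def apply(weight):
    ix -= result // ix
    rows = rows[ix]
    j = [32 * weight for weight in rows if 22 > result and result >= 35]
    log(result)
    rows *= rows
    return result

4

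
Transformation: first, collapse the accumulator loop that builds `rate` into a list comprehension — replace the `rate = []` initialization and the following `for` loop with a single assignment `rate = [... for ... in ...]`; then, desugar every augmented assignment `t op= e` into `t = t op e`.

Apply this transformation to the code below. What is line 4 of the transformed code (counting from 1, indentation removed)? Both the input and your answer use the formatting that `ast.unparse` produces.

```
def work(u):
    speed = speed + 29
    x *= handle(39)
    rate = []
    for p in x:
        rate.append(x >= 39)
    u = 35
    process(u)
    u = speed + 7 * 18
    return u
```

Transformed code:
def work(u):
    speed = speed + 29
    x = x * handle(39)
    rate = [x >= 39 for p in x]
    u = 35
    process(u)
    u = speed + 7 * 18
    return u

rate = [x >= 39 for p in x]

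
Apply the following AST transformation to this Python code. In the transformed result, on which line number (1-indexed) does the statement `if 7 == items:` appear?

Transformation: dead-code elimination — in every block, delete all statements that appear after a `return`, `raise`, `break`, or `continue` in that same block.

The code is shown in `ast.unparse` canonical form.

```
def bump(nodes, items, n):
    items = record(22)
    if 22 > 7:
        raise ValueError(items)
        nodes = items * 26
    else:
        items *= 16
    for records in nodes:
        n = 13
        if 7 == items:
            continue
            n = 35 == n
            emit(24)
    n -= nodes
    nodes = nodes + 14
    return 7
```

Transformed code:
def bump(nodes, items, n):
    items = record(22)
    if 22 > 7:
        raise ValueError(items)
    else:
        items *= 16
    for records in nodes:
        n = 13
        if 7 == items:
            continue
    n -= nodes
    nodes = nodes + 14
    return 7

9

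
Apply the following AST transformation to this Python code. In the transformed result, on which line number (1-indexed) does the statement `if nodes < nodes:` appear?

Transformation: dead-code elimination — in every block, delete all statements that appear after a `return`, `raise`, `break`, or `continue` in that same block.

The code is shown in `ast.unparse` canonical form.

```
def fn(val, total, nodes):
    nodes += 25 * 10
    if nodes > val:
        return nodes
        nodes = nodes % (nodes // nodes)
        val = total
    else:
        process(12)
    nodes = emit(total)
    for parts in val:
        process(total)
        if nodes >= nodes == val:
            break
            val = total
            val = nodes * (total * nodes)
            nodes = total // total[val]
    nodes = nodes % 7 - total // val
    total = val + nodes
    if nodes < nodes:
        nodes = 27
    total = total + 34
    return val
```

14

Transformed code:
def fn(val, total, nodes):
    nodes += 25 * 10
    if nodes > val:
        return nodes
    else:
        process(12)
    nodes = emit(total)
    for parts in val:
        process(total)
        if nodes >= nodes == val:
            break
    nodes = nodes % 7 - total // val
    total = val + nodes
    if nodes < nodes:
        nodes = 27
    total = total + 34
    return val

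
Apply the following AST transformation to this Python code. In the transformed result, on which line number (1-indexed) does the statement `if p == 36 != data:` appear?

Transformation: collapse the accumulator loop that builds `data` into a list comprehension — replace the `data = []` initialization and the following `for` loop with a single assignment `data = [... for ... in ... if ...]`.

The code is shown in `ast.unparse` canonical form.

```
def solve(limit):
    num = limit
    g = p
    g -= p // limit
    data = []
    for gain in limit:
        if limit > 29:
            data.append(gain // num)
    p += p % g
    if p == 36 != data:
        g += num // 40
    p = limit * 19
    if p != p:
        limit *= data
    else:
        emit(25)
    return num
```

Transformed code:
def solve(limit):
    num = limit
    g = p
    g -= p // limit
    data = [gain // num for gain in limit if limit > 29]
    p += p % g
    if p == 36 != data:
        g += num // 40
    p = limit * 19
    if p != p:
        limit *= data
    else:
        emit(25)
    return num

7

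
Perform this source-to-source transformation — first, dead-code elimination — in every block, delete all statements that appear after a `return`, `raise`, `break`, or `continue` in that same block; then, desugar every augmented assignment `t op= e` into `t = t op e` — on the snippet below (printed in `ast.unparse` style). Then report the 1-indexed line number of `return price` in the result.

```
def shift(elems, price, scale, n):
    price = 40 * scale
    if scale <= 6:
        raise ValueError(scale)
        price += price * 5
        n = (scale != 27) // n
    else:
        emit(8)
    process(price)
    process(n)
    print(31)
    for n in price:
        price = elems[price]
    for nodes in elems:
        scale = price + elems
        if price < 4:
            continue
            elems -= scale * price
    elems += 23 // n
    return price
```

Transformed code:
def shift(elems, price, scale, n):
    price = 40 * scale
    if scale <= 6:
        raise ValueError(scale)
    else:
        emit(8)
    process(price)
    process(n)
    print(31)
    for n in price:
        price = elems[price]
    for nodes in elems:
        scale = price + elems
        if price < 4:
            continue
    elems = elems + 23 // n
    return price

17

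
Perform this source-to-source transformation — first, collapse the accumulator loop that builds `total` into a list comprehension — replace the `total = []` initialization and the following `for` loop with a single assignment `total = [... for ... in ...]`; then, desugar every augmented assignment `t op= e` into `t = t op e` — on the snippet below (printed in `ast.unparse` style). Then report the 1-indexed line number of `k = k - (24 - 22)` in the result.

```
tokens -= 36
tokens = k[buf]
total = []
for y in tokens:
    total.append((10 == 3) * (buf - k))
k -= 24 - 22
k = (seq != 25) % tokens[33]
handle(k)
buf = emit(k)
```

4

Transformed code:
tokens = tokens - 36
tokens = k[buf]
total = [(10 == 3) * (buf - k) for y in tokens]
k = k - (24 - 22)
k = (seq != 25) % tokens[33]
handle(k)
buf = emit(k)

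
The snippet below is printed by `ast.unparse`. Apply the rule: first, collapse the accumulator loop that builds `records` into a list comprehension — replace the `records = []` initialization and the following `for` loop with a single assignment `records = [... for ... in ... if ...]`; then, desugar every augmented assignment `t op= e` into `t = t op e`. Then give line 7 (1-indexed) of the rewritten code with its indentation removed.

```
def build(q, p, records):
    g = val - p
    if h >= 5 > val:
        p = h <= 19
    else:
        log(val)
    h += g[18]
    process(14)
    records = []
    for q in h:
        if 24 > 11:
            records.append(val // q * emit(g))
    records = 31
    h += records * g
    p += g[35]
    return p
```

Transformed code:
def build(q, p, records):
    g = val - p
    if h >= 5 > val:
        p = h <= 19
    else:
        log(val)
    h = h + g[18]
    process(14)
    records = [val // q * emit(g) for q in h if 24 > 11]
    records = 31
    h = h + records * g
    p = p + g[35]
    return p

h = h + g[18]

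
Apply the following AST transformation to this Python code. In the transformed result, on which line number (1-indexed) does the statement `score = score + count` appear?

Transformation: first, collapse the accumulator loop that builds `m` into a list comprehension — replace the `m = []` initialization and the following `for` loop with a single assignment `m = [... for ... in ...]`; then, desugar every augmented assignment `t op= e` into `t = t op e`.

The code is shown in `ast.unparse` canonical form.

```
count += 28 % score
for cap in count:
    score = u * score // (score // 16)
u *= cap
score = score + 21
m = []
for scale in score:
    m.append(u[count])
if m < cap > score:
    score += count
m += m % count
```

8

Transformed code:
count = count + 28 % score
for cap in count:
    score = u * score // (score // 16)
u = u * cap
score = score + 21
m = [u[count] for scale in score]
if m < cap > score:
    score = score + count
m = m + m % count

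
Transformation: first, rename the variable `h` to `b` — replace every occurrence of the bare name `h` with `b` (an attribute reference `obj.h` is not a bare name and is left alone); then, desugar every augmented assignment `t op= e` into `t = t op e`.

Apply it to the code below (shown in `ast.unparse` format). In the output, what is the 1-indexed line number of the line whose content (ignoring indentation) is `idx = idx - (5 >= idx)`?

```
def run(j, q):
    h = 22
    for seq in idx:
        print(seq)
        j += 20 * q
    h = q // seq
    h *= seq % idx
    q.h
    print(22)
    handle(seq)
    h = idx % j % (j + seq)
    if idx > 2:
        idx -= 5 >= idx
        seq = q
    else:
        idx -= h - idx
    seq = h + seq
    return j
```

Transformed code:
def run(j, q):
    b = 22
    for seq in idx:
        print(seq)
        j = j + 20 * q
    b = q // seq
    b = b * (seq % idx)
    q.h
    print(22)
    handle(seq)
    b = idx % j % (j + seq)
    if idx > 2:
        idx = idx - (5 >= idx)
        seq = q
    else:
        idx = idx - (b - idx)
    seq = b + seq
    return j

13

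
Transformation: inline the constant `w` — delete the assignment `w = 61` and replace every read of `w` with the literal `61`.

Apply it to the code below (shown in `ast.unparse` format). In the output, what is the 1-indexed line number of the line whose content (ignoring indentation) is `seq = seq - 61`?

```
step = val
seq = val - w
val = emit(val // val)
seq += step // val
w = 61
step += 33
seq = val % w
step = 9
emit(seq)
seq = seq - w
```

9

Transformed code:
step = val
seq = val - 61
val = emit(val // val)
seq += step // val
step += 33
seq = val % 61
step = 9
emit(seq)
seq = seq - 61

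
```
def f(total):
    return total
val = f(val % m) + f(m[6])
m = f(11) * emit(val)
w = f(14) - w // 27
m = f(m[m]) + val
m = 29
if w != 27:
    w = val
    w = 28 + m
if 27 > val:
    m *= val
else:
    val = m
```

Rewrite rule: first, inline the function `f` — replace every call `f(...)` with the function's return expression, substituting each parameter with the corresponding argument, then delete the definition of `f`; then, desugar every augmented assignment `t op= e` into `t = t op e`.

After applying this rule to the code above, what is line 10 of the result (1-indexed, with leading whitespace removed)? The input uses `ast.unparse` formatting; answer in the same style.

Transformed code:
val = val % m + m[6]
m = 11 * emit(val)
w = 14 - w // 27
m = m[m] + val
m = 29
if w != 27:
    w = val
    w = 28 + m
if 27 > val:
    m = m * val
else:
    val = m

m = m * val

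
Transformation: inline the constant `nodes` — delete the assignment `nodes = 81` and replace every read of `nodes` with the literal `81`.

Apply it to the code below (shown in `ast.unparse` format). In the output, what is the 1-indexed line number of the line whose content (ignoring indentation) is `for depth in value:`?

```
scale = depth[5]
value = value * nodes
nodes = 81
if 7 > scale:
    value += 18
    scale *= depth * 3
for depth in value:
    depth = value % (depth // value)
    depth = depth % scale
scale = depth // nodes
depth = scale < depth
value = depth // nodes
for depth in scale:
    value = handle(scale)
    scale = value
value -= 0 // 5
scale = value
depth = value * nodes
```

Transformed code:
scale = depth[5]
value = value * 81
if 7 > scale:
    value += 18
    scale *= depth * 3
for depth in value:
    depth = value % (depth // value)
    depth = depth % scale
scale = depth // 81
depth = scale < depth
value = depth // 81
for depth in scale:
    value = handle(scale)
    scale = value
value -= 0 // 5
scale = value
depth = value * 81

6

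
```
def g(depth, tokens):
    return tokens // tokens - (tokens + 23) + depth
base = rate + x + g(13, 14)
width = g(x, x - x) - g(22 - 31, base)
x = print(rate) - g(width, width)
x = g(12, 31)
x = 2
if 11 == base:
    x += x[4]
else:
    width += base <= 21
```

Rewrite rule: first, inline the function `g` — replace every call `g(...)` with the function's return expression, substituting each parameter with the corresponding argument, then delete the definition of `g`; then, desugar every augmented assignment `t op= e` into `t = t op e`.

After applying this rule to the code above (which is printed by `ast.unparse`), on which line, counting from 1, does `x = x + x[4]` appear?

7

Transformed code:
base = rate + x + (14 // 14 - (14 + 23) + 13)
width = (x - x) // (x - x) - (x - x + 23) + x - (base // base - (base + 23) + (22 - 31))
x = print(rate) - (width // width - (width + 23) + width)
x = 31 // 31 - (31 + 23) + 12
x = 2
if 11 == base:
    x = x + x[4]
else:
    width = width + (base <= 21)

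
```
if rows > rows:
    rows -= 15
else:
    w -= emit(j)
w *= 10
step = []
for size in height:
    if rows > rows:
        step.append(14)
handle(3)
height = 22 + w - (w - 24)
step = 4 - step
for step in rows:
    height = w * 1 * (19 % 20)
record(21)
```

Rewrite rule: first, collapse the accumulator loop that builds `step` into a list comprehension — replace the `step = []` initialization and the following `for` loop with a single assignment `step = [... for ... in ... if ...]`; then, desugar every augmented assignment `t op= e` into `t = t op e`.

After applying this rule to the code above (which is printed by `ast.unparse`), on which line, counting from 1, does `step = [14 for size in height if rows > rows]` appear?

6

Transformed code:
if rows > rows:
    rows = rows - 15
else:
    w = w - emit(j)
w = w * 10
step = [14 for size in height if rows > rows]
handle(3)
height = 22 + w - (w - 24)
step = 4 - step
for step in rows:
    height = w * 1 * (19 % 20)
record(21)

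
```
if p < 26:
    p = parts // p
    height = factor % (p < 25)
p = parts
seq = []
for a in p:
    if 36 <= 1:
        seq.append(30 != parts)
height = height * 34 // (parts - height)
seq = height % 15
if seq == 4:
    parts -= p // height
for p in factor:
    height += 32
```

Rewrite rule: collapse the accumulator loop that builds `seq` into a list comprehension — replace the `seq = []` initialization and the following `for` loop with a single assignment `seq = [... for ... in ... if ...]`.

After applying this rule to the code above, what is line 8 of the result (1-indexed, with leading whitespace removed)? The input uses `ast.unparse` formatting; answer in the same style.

if seq == 4:

Transformed code:
if p < 26:
    p = parts // p
    height = factor % (p < 25)
p = parts
seq = [30 != parts for a in p if 36 <= 1]
height = height * 34 // (parts - height)
seq = height % 15
if seq == 4:
    parts -= p // height
for p in factor:
    height += 32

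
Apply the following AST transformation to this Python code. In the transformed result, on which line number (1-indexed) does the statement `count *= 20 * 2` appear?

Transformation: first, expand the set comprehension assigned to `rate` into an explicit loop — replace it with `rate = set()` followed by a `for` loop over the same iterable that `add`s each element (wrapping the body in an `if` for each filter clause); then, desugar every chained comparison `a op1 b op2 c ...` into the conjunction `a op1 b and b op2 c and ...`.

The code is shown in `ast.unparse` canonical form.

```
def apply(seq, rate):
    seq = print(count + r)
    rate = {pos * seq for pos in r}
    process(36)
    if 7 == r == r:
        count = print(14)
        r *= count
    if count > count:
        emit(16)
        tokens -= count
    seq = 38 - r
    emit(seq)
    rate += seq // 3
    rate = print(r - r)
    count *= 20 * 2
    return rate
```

Transformed code:
def apply(seq, rate):
    seq = print(count + r)
    rate = set()
    for pos in r:
        rate.add(pos * seq)
    process(36)
    if 7 == r and r == r:
        count = print(14)
        r *= count
    if count > count:
        emit(16)
        tokens -= count
    seq = 38 - r
    emit(seq)
    rate += seq // 3
    rate = print(r - r)
    count *= 20 * 2
    return rate

17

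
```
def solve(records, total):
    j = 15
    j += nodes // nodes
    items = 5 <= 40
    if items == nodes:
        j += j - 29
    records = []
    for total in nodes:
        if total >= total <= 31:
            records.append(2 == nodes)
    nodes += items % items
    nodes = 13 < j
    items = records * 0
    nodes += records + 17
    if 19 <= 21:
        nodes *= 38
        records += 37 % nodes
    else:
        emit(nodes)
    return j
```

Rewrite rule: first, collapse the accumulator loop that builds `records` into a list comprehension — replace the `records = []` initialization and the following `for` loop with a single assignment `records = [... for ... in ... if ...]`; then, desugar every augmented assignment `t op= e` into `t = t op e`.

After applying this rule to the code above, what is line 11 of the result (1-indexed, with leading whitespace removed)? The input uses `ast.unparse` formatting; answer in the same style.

nodes = nodes + (records + 17)

Transformed code:
def solve(records, total):
    j = 15
    j = j + nodes // nodes
    items = 5 <= 40
    if items == nodes:
        j = j + (j - 29)
    records = [2 == nodes for total in nodes if total >= total <= 31]
    nodes = nodes + items % items
    nodes = 13 < j
    items = records * 0
    nodes = nodes + (records + 17)
    if 19 <= 21:
        nodes = nodes * 38
        records = records + 37 % nodes
    else:
        emit(nodes)
    return j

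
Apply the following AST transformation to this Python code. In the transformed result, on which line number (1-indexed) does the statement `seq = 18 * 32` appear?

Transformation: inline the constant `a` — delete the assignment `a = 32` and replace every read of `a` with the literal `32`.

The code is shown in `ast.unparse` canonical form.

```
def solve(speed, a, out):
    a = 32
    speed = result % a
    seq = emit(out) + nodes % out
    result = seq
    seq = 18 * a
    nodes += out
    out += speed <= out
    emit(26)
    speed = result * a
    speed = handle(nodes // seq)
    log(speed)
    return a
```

Transformed code:
def solve(speed, a, out):
    speed = result % 32
    seq = emit(out) + nodes % out
    result = seq
    seq = 18 * 32
    nodes += out
    out += speed <= out
    emit(26)
    speed = result * 32
    speed = handle(nodes // seq)
    log(speed)
    return 32

5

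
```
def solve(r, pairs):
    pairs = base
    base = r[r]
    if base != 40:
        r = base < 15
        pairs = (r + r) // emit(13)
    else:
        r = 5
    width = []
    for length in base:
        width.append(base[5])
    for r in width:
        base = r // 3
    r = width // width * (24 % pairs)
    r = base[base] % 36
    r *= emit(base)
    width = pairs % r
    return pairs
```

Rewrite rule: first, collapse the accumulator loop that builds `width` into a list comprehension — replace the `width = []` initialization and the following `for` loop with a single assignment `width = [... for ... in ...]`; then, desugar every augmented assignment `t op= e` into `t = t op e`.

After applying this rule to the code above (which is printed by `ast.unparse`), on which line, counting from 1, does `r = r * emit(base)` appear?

Transformed code:
def solve(r, pairs):
    pairs = base
    base = r[r]
    if base != 40:
        r = base < 15
        pairs = (r + r) // emit(13)
    else:
        r = 5
    width = [base[5] for length in base]
    for r in width:
        base = r // 3
    r = width // width * (24 % pairs)
    r = base[base] % 36
    r = r * emit(base)
    width = pairs % r
    return pairs

14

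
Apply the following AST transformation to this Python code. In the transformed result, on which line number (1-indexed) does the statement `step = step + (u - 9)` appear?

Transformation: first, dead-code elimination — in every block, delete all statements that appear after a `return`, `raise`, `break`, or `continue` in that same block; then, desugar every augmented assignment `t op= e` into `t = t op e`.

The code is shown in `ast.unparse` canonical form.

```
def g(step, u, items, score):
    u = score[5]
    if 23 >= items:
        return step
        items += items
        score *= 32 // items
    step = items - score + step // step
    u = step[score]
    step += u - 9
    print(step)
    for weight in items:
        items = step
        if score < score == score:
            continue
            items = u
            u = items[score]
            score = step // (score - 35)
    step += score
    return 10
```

Transformed code:
def g(step, u, items, score):
    u = score[5]
    if 23 >= items:
        return step
    step = items - score + step // step
    u = step[score]
    step = step + (u - 9)
    print(step)
    for weight in items:
        items = step
        if score < score == score:
            continue
    step = step + score
    return 10

7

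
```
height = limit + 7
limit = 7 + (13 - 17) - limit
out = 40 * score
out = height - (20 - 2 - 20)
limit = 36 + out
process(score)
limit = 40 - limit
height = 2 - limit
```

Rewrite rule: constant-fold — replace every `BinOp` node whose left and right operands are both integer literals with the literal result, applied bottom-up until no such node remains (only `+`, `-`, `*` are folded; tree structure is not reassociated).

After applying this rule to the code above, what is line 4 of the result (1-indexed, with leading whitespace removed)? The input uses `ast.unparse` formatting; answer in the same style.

Transformed code:
height = limit + 7
limit = 3 - limit
out = 40 * score
out = height - -2
limit = 36 + out
process(score)
limit = 40 - limit
height = 2 - limit

out = height - -2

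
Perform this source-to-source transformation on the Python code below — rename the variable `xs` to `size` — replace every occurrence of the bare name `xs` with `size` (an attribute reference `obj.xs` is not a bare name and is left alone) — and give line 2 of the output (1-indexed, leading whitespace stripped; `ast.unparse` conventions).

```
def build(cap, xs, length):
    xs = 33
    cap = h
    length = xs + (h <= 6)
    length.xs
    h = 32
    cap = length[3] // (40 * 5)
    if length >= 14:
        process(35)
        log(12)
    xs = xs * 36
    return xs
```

Transformed code:
def build(cap, size, length):
    size = 33
    cap = h
    length = size + (h <= 6)
    length.xs
    h = 32
    cap = length[3] // (40 * 5)
    if length >= 14:
        process(35)
        log(12)
    size = size * 36
    return size

size = 33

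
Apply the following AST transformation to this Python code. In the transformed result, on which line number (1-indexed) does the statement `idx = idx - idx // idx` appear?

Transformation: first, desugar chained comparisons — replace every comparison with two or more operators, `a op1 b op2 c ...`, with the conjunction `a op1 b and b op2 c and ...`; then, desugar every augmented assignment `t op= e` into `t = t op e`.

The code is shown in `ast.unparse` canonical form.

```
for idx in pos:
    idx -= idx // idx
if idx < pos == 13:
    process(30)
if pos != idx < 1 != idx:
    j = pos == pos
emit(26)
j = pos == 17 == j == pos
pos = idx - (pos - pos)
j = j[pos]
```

2

Transformed code:
for idx in pos:
    idx = idx - idx // idx
if idx < pos and pos == 13:
    process(30)
if pos != idx and idx < 1 and (1 != idx):
    j = pos == pos
emit(26)
j = pos == 17 and 17 == j and (j == pos)
pos = idx - (pos - pos)
j = j[pos]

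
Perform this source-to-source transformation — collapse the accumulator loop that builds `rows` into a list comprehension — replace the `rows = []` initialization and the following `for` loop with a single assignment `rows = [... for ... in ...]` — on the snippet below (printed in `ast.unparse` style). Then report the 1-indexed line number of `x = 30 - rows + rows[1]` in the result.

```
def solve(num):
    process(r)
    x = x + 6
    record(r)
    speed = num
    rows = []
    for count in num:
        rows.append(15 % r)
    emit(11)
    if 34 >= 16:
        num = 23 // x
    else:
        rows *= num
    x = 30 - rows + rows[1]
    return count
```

Transformed code:
def solve(num):
    process(r)
    x = x + 6
    record(r)
    speed = num
    rows = [15 % r for count in num]
    emit(11)
    if 34 >= 16:
        num = 23 // x
    else:
        rows *= num
    x = 30 - rows + rows[1]
    return count

12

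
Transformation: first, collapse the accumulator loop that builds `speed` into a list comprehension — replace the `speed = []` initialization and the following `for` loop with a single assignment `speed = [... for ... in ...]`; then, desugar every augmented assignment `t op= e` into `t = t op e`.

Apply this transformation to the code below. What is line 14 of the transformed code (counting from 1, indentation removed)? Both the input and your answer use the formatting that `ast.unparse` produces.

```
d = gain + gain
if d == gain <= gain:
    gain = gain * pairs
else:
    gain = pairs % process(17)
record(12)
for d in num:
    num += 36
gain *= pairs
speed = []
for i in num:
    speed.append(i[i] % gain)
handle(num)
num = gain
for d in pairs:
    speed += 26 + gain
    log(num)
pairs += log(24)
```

speed = speed + (26 + gain)

Transformed code:
d = gain + gain
if d == gain <= gain:
    gain = gain * pairs
else:
    gain = pairs % process(17)
record(12)
for d in num:
    num = num + 36
gain = gain * pairs
speed = [i[i] % gain for i in num]
handle(num)
num = gain
for d in pairs:
    speed = speed + (26 + gain)
    log(num)
pairs = pairs + log(24)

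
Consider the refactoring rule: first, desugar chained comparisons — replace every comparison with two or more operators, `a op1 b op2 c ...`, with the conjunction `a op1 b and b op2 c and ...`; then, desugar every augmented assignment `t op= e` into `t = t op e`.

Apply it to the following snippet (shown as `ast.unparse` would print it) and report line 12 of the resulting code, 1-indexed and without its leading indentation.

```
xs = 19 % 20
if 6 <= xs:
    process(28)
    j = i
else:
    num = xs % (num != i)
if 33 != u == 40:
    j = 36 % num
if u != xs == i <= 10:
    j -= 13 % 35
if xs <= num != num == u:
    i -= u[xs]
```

i = i - u[xs]

Transformed code:
xs = 19 % 20
if 6 <= xs:
    process(28)
    j = i
else:
    num = xs % (num != i)
if 33 != u and u == 40:
    j = 36 % num
if u != xs and xs == i and (i <= 10):
    j = j - 13 % 35
if xs <= num and num != num and (num == u):
    i = i - u[xs]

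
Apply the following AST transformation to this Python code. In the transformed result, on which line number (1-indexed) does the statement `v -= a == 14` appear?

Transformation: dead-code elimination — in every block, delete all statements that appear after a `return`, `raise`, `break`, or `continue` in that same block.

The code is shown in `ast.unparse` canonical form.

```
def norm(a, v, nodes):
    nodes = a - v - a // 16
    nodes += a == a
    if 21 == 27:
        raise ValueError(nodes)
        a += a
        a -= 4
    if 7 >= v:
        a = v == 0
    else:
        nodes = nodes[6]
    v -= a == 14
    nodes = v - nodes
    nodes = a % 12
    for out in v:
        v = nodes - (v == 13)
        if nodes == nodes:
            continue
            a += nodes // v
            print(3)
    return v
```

Transformed code:
def norm(a, v, nodes):
    nodes = a - v - a // 16
    nodes += a == a
    if 21 == 27:
        raise ValueError(nodes)
    if 7 >= v:
        a = v == 0
    else:
        nodes = nodes[6]
    v -= a == 14
    nodes = v - nodes
    nodes = a % 12
    for out in v:
        v = nodes - (v == 13)
        if nodes == nodes:
            continue
    return v

10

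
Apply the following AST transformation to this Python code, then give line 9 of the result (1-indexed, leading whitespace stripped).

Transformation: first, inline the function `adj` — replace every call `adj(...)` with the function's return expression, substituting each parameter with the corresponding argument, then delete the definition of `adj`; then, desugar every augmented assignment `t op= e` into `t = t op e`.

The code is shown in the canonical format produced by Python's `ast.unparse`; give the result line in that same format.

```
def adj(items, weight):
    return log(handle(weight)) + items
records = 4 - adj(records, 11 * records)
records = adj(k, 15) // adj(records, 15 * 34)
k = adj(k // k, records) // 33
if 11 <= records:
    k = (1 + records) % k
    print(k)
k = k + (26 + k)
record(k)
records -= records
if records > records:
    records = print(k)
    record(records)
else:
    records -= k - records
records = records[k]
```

records = records - records

Transformed code:
records = 4 - (log(handle(11 * records)) + records)
records = (log(handle(15)) + k) // (log(handle(15 * 34)) + records)
k = (log(handle(records)) + k // k) // 33
if 11 <= records:
    k = (1 + records) % k
    print(k)
k = k + (26 + k)
record(k)
records = records - records
if records > records:
    records = print(k)
    record(records)
else:
    records = records - (k - records)
records = records[k]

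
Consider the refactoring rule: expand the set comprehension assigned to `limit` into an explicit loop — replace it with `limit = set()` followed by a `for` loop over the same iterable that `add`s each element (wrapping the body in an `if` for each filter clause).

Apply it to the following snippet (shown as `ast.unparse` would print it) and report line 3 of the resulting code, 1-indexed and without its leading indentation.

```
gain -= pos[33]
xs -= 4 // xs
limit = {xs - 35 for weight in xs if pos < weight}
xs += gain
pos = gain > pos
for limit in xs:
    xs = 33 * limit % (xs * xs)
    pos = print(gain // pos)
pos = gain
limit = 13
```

Transformed code:
gain -= pos[33]
xs -= 4 // xs
limit = set()
for weight in xs:
    if pos < weight:
        limit.add(xs - 35)
xs += gain
pos = gain > pos
for limit in xs:
    xs = 33 * limit % (xs * xs)
    pos = print(gain // pos)
pos = gain
limit = 13

limit = set()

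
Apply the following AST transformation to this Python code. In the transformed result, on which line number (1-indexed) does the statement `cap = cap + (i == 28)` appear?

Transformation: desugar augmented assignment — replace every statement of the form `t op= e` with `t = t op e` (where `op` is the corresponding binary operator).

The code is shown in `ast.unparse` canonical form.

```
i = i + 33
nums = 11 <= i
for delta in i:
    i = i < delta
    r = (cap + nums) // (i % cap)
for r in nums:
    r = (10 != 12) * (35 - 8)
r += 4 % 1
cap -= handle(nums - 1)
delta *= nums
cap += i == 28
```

Transformed code:
i = i + 33
nums = 11 <= i
for delta in i:
    i = i < delta
    r = (cap + nums) // (i % cap)
for r in nums:
    r = (10 != 12) * (35 - 8)
r = r + 4 % 1
cap = cap - handle(nums - 1)
delta = delta * nums
cap = cap + (i == 28)

11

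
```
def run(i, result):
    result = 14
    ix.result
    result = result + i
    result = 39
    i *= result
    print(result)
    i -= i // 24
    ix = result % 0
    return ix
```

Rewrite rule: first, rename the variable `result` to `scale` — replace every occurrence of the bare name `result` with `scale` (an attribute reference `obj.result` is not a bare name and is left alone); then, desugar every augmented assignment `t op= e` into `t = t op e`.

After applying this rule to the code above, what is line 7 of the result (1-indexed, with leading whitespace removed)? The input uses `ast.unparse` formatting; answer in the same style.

Transformed code:
def run(i, scale):
    scale = 14
    ix.result
    scale = scale + i
    scale = 39
    i = i * scale
    print(scale)
    i = i - i // 24
    ix = scale % 0
    return ix

print(scale)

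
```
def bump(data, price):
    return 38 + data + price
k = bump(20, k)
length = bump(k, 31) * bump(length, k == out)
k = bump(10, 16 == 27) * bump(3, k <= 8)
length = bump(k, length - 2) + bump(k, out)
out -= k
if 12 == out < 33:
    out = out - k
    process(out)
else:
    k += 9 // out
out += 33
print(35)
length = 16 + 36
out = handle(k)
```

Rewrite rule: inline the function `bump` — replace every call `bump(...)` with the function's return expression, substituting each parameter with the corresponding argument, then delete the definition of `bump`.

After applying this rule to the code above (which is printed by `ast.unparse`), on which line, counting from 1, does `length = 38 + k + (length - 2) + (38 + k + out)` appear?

Transformed code:
k = 38 + 20 + k
length = (38 + k + 31) * (38 + length + (k == out))
k = (38 + 10 + (16 == 27)) * (38 + 3 + (k <= 8))
length = 38 + k + (length - 2) + (38 + k + out)
out -= k
if 12 == out < 33:
    out = out - k
    process(out)
else:
    k += 9 // out
out += 33
print(35)
length = 16 + 36
out = handle(k)

4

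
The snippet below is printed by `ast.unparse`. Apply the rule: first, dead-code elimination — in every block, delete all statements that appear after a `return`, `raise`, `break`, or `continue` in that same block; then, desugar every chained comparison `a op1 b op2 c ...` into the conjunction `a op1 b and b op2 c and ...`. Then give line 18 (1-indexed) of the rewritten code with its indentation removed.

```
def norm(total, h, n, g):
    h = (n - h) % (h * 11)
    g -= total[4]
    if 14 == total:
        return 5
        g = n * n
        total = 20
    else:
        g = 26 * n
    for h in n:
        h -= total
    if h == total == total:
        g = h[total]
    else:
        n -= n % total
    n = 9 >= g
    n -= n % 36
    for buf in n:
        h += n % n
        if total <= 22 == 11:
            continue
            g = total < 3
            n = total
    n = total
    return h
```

Transformed code:
def norm(total, h, n, g):
    h = (n - h) % (h * 11)
    g -= total[4]
    if 14 == total:
        return 5
    else:
        g = 26 * n
    for h in n:
        h -= total
    if h == total and total == total:
        g = h[total]
    else:
        n -= n % total
    n = 9 >= g
    n -= n % 36
    for buf in n:
        h += n % n
        if total <= 22 and 22 == 11:
            continue
    n = total
    return h

if total <= 22 and 22 == 11:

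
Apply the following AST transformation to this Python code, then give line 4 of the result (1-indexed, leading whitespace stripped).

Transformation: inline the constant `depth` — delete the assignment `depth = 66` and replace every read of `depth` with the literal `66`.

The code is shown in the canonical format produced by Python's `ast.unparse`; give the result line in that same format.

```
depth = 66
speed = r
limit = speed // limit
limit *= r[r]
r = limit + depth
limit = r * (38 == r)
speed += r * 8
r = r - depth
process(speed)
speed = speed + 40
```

r = limit + 66

Transformed code:
speed = r
limit = speed // limit
limit *= r[r]
r = limit + 66
limit = r * (38 == r)
speed += r * 8
r = r - 66
process(speed)
speed = speed + 40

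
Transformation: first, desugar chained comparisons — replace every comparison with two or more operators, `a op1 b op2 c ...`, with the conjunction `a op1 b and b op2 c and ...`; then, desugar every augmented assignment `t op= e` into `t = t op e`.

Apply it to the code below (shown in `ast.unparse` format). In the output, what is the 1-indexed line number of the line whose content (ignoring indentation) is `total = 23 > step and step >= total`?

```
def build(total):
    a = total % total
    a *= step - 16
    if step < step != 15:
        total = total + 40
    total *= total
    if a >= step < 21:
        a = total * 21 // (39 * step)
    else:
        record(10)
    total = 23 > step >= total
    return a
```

11

Transformed code:
def build(total):
    a = total % total
    a = a * (step - 16)
    if step < step and step != 15:
        total = total + 40
    total = total * total
    if a >= step and step < 21:
        a = total * 21 // (39 * step)
    else:
        record(10)
    total = 23 > step and step >= total
    return a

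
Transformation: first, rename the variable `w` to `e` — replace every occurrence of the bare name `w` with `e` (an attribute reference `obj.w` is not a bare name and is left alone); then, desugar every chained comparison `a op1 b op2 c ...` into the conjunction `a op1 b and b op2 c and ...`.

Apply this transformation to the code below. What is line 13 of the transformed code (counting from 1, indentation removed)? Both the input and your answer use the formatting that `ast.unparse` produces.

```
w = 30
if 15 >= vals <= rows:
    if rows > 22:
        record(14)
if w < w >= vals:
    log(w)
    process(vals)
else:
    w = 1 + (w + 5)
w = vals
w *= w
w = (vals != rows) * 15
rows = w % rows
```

rows = e % rows

Transformed code:
e = 30
if 15 >= vals and vals <= rows:
    if rows > 22:
        record(14)
if e < e and e >= vals:
    log(e)
    process(vals)
else:
    e = 1 + (e + 5)
e = vals
e *= e
e = (vals != rows) * 15
rows = e % rows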